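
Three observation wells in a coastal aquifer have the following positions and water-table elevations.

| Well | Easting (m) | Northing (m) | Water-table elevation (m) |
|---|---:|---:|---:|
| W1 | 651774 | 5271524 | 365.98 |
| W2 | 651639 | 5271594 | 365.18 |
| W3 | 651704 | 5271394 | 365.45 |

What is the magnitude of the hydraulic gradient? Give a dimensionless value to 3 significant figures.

With h = a·x + b·y + c and W1 as origin, the differences give:
  (-135)·a + 70·b = -0.80
  (-70)·a + (-130)·b = -0.53
Eliminate b (×(-130) and ×70, subtract): 22450·a = 141.100 → a = ∂h/∂x = +0.006285
Back-substitute: b = ∂h/∂y = +0.0006927.
|∇h| = √(0.006285² + 0.0006927²) = 0.006323

0.00632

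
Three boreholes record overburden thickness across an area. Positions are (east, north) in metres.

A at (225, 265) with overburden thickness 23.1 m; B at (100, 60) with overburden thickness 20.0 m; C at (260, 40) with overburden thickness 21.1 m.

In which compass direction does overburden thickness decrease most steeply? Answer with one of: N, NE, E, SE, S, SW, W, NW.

SW

Differences from A: to B (Δx, Δy, Δh) = (-125, -205, -3.1); to C = (35, -225, -2.0).
Solve a·Δx + b·Δy = Δd: det = (-125)·(-225) − 35·(-205) = 35300.
∂d/∂x = [(-3.1)·(-225) − (-2.0)·(-205)] / 35300 = +0.008144
∂d/∂y = [(-125)·(-2.0) − 35·(-3.1)] / 35300 = +0.01016
Steepest decrease is along −∇f = (-0.008144 E, -0.01016 N) → southwest.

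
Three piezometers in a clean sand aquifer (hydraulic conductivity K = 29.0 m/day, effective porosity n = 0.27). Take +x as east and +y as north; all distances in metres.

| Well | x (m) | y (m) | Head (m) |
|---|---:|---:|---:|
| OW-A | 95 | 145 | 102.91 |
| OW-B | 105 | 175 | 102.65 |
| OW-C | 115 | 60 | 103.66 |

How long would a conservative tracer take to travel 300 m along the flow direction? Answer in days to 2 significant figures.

320 days

Differences from OW-A: to OW-B (Δx, Δy, Δh) = (10, 30, -0.26); to OW-C = (20, -85, +0.75).
Determinant of the coordinate differences = 10·(-85) − 20·30 = -1450.
∂h/∂x = [(-0.26)·(-85) − (+0.75)·30] / -1450 = +0.0002759
∂h/∂y = [10·(+0.75) − 20·(-0.26)] / -1450 = -0.008759
|∇h| = √(0.0002759² + -0.008759²) = 0.008763
Seepage velocity v = K·i/n = 29.0 × 0.008763 / 0.27 = 0.9412 m/day.
t = 300 / 0.9412 = 318.7 days.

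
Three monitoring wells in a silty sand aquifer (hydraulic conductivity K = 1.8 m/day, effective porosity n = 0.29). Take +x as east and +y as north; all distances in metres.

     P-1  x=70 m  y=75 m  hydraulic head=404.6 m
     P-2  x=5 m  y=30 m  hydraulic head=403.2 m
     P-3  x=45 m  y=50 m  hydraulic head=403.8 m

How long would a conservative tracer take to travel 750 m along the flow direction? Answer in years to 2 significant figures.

With h = a·x + b·y + c and P-1 as origin, the differences give:
  (-65)·a + (-45)·b = -1.4
  (-25)·a + (-25)·b = -0.8
Eliminate b (×(-25) and ×(-45), subtract): 500·a = -1.00 → a = ∂h/∂x = -0.002000
Back-substitute: b = ∂h/∂y = +0.03400.
|∇h| = √(-0.002000² + 0.03400²) = 0.03406
Seepage velocity v = K·i/n = 1.8 × 0.03406 / 0.29 = 0.2114 m/day.
t = 750 / 0.2114 = 3548 days = 9.71 years.

9.7 years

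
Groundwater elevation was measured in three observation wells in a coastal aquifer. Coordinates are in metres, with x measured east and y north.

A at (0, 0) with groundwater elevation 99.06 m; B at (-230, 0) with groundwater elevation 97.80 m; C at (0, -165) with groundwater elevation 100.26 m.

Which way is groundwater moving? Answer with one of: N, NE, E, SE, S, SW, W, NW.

NW

∂h/∂x = (97.80 − 99.06) / (-230 − 0) = +0.005478
∂h/∂y = (100.26 − 99.06) / (-165 − 0) = -0.007273
Flow = −∇h = (-0.005478 east, +0.007273 north), which points northwest.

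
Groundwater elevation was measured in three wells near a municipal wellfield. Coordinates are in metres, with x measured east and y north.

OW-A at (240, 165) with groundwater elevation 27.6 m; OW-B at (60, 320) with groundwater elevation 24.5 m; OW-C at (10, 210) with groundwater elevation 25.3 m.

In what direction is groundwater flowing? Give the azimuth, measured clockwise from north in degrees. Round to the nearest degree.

324°

Three-point gradient (reference OW-A): Δ to OW-B = (-180, 155, -3.1), Δ to OW-C = (-230, 45, -2.3).
∂h/∂x = +0.007877, ∂h/∂y = -0.01085 (det = 27550).
Flow direction (−∇h) has components (-0.007877 E, +0.01085 N).
Azimuth = atan2(E, N) = atan2(-0.007877, +0.01085) = 324.0° ≈ 324°.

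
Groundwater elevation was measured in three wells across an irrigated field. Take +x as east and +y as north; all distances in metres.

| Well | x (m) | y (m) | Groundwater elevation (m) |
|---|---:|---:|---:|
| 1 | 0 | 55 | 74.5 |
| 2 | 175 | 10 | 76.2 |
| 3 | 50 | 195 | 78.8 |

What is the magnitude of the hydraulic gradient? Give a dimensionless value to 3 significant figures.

Three-point gradient (reference 1): Δ to 2 = (175, -45, +1.7), Δ to 3 = (50, 140, +4.3).
∂h/∂x = +0.01613, ∂h/∂y = +0.02495 (det = 26750).
|∇h| = √(0.01613² + 0.02495²) = 0.02971

0.0297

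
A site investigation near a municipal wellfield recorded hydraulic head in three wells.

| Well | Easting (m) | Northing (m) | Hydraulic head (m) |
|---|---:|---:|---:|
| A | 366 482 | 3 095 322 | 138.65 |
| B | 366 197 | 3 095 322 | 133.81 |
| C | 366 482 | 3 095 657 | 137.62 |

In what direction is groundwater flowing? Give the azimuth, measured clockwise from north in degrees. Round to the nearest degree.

∂h/∂x = (133.81 − 138.65) / (366197 − 366482) = +0.01698
∂h/∂y = (137.62 − 138.65) / (3095657 − 3095322) = -0.003075
Flow direction (−∇h) has components (-0.01698 E, +0.003075 N).
Azimuth = atan2(E, N) = atan2(-0.01698, +0.003075) = 280.3° ≈ 280°.

280°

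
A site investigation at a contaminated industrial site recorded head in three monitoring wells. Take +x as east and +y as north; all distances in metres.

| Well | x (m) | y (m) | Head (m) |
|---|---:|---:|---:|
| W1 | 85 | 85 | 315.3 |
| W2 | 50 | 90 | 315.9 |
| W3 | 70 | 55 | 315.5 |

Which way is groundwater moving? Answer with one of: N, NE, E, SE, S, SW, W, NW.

E

Differences from W1: to W2 (Δx, Δy, Δh) = (-35, 5, +0.6); to W3 = (-15, -30, +0.2).
Determinant of the coordinate differences = (-35)·(-30) − (-15)·5 = 1125.
∂h/∂x = [(+0.6)·(-30) − (+0.2)·5] / 1125 = -0.01689
∂h/∂y = [(-35)·(+0.2) − (-15)·(+0.6)] / 1125 = +0.001778
Flow = −∇h = (+0.01689 east, -0.001778 north), which points east.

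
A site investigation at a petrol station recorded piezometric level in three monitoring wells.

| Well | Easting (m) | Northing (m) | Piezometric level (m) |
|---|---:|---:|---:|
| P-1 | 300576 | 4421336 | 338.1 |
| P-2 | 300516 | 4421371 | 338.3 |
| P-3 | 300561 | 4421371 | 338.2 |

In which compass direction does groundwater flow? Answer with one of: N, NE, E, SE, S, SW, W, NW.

With h = a·x + b·y + c and P-1 as origin, the differences give:
  (-60)·a + 35·b = +0.2
  (-15)·a + 35·b = +0.1
Eliminate b (×35 and ×35, subtract): -1575·a = 3.50 → a = ∂h/∂x = -0.002222
Back-substitute: b = ∂h/∂y = +0.001905.
Flow = −∇h = (+0.002222 east, -0.001905 north), which points southeast.

SE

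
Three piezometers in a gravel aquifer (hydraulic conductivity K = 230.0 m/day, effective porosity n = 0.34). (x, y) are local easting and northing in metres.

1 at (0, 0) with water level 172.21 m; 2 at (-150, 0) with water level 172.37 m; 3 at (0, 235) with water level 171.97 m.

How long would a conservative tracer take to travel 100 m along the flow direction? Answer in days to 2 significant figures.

∂h/∂x = (172.37 − 172.21) / (-150 − 0) = -0.001067
∂h/∂y = (171.97 − 172.21) / (235 − 0) = -0.001021
|∇h| = √(-0.001067² + -0.001021²) = 0.001477
Seepage velocity v = K·i/n = 230.0 × 0.001477 / 0.34 = 0.9991 m/day.
t = 100 / 0.9991 = 100.1 days.

100 days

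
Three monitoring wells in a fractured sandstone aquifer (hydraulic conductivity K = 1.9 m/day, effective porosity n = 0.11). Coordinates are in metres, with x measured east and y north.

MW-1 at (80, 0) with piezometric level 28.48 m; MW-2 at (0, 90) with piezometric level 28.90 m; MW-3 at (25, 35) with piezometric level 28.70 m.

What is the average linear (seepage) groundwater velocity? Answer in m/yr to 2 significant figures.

22 m/yr

Taking MW-1 as reference: MW-2−MW-1 = (-80, 90, +0.42); MW-3−MW-1 = (-55, 35, +0.22).
Solve a·Δx + b·Δy = Δh: det = (-80)·35 − (-55)·90 = 2150.
∂h/∂x = [(+0.42)·35 − (+0.22)·90] / 2150 = -0.002372
∂h/∂y = [(-80)·(+0.22) − (-55)·(+0.42)] / 2150 = +0.002558
|∇h| = √(-0.002372² + 0.002558²) = 0.003489
Seepage velocity v = K·i/n = 1.9 × 0.003489 / 0.11 = 0.06026 m/day = 22.01 m/yr.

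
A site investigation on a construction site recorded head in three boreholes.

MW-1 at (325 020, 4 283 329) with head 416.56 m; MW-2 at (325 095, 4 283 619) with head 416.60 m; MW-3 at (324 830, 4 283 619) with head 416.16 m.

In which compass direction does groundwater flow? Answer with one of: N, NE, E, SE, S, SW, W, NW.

W

With h = a·x + b·y + c and MW-1 as origin, the differences give:
  75·a + 290·b = +0.04
  (-190)·a + 290·b = -0.40
Eliminate b (×290 and ×290, subtract): 76850·a = 127.600 → a = ∂h/∂x = +0.001660
Back-substitute: b = ∂h/∂y = -0.0002915.
Flow = −∇h = (-0.001660 east, +0.0002915 north), which points west.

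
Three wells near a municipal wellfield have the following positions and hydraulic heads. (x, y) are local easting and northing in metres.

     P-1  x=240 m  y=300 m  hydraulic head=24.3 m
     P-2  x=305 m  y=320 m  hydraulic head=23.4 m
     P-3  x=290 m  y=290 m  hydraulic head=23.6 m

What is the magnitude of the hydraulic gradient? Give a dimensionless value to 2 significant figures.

Differences from P-1: to P-2 (Δx, Δy, Δh) = (65, 20, -0.9); to P-3 = (50, -10, -0.7).
Determinant of the coordinate differences = 65·(-10) − 50·20 = -1650.
∂h/∂x = [(-0.9)·(-10) − (-0.7)·20] / -1650 = -0.01394
∂h/∂y = [65·(-0.7) − 50·(-0.9)] / -1650 = +0.0003030
|∇h| = √(-0.01394² + 0.0003030²) = 0.01394

0.014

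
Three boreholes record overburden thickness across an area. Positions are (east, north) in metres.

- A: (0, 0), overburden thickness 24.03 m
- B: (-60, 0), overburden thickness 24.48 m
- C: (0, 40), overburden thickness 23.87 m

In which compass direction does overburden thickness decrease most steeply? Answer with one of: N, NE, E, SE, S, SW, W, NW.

NE

∂d/∂x = (24.48 − 24.03) / (-60 − 0) = -0.007500
∂d/∂y = (23.87 − 24.03) / (40 − 0) = -0.004000
Steepest decrease is along −∇f = (+0.007500 E, +0.004000 N) → northeast.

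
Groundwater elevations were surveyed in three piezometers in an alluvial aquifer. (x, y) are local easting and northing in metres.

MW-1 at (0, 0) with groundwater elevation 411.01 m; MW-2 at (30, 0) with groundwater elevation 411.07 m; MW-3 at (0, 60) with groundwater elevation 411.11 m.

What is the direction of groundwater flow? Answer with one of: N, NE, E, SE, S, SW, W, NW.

SW

∂h/∂x = (411.07 − 411.01) / (30 − 0) = +0.002000
∂h/∂y = (411.11 − 411.01) / (60 − 0) = +0.001667
Flow = −∇h = (-0.002000 east, -0.001667 north), which points southwest.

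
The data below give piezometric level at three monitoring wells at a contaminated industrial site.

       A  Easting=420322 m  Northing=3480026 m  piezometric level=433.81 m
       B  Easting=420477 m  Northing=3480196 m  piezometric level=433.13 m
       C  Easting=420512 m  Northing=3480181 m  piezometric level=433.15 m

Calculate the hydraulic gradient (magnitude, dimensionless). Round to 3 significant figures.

Three-point gradient (reference A): Δ to B = (155, 170, -0.68), Δ to C = (190, 155, -0.66).
∂h/∂x = -0.0008218, ∂h/∂y = -0.003251 (det = -8275).
|∇h| = √(-0.0008218² + -0.003251²) = 0.003353

0.00335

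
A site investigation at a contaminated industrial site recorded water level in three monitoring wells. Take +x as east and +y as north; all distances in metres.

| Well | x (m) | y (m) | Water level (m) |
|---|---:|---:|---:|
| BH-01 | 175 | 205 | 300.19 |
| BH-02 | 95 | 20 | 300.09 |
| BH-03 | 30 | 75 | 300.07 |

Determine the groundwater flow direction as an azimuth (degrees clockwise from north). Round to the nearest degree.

242°

Three-point gradient (reference BH-01): Δ to BH-02 = (-80, -185, -0.10), Δ to BH-03 = (-145, -130, -0.12).
∂h/∂x = +0.0005601, ∂h/∂y = +0.0002983 (det = -16425).
Flow direction (−∇h) has components (-0.0005601 E, -0.0002983 N).
Azimuth = atan2(E, N) = atan2(-0.0005601, -0.0002983) = 242.0° ≈ 242°.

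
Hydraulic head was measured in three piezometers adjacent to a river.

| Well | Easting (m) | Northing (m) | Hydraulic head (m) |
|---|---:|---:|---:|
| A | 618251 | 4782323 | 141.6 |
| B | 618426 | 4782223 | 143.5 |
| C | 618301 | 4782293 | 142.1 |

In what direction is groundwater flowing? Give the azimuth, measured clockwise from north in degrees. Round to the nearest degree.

Taking A as reference: B−A = (175, -100, +1.9); C−A = (50, -30, +0.5).
Determinant of the coordinate differences = 175·(-30) − 50·(-100) = -250.
∂h/∂x = [(+1.9)·(-30) − (+0.5)·(-100)] / -250 = +0.02800
∂h/∂y = [175·(+0.5) − 50·(+1.9)] / -250 = +0.03000
Flow direction (−∇h) has components (-0.02800 E, -0.03000 N).
Azimuth = atan2(E, N) = atan2(-0.02800, -0.03000) = 223.0° ≈ 223°.

223°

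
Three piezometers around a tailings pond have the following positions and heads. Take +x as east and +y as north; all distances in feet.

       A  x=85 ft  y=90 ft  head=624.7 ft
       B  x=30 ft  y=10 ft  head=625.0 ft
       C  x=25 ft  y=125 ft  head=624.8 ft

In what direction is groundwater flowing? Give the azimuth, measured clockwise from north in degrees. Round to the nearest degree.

056°

Three-point gradient (reference A): Δ to B = (-55, -80, +0.3), Δ to C = (-60, 35, +0.1).
∂h/∂x = -0.002751, ∂h/∂y = -0.001859 (det = -6725).
Flow direction (−∇h) has components (+0.002751 E, +0.001859 N).
Azimuth = atan2(E, N) = atan2(+0.002751, +0.001859) = 56.0° ≈ 056°.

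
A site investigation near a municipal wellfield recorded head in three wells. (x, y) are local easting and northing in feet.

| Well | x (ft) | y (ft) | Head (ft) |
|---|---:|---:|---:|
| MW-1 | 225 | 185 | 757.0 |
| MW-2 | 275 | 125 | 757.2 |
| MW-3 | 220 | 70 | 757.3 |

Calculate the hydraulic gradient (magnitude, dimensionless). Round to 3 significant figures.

0.00277

Differences from MW-1: to MW-2 (Δx, Δy, Δh) = (50, -60, +0.2); to MW-3 = (-5, -115, +0.3).
Solve a·Δx + b·Δy = Δh: det = 50·(-115) − (-5)·(-60) = -6050.
∂h/∂x = [(+0.2)·(-115) − (+0.3)·(-60)] / -6050 = +0.0008264
∂h/∂y = [50·(+0.3) − (-5)·(+0.2)] / -6050 = -0.002645
|∇h| = √(0.0008264² + -0.002645²) = 0.002771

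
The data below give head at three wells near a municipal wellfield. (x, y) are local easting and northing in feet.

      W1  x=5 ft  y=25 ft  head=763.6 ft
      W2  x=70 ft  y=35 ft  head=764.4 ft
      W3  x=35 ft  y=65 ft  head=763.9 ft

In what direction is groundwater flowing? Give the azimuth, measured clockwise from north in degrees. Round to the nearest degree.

With h = a·x + b·y + c and W1 as origin, the differences give:
  65·a + 10·b = +0.8
  30·a + 40·b = +0.3
Eliminate b (×40 and ×10, subtract): 2300·a = 29.00 → a = ∂h/∂x = +0.01261
Back-substitute: b = ∂h/∂y = -0.001957.
Flow direction (−∇h) has components (-0.01261 E, +0.001957 N).
Azimuth = atan2(E, N) = atan2(-0.01261, +0.001957) = 278.8° ≈ 279°.

279°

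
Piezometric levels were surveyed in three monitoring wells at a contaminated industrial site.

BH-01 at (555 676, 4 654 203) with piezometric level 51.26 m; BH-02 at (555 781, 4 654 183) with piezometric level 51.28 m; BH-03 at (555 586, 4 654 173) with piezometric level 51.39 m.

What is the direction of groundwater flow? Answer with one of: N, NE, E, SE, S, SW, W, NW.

Three-point gradient (reference BH-01): Δ to BH-02 = (105, -20, +0.02), Δ to BH-03 = (-90, -30, +0.13).
∂h/∂x = -0.0004040, ∂h/∂y = -0.003121 (det = -4950).
Flow = −∇h = (+0.0004040 east, +0.003121 north), which points north.

N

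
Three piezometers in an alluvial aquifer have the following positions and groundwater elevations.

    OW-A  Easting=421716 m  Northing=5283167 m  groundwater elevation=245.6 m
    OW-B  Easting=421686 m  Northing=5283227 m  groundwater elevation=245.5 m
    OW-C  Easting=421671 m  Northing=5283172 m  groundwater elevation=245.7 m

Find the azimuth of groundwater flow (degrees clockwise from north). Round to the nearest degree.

041°

With h = a·x + b·y + c and OW-A as origin, the differences give:
  (-30)·a + 60·b = -0.1
  (-45)·a + 5·b = +0.1
Eliminate b (×5 and ×60, subtract): 2550·a = -6.50 → a = ∂h/∂x = -0.002549
Back-substitute: b = ∂h/∂y = -0.002941.
Flow direction (−∇h) has components (+0.002549 E, +0.002941 N).
Azimuth = atan2(E, N) = atan2(+0.002549, +0.002941) = 40.9° ≈ 041°.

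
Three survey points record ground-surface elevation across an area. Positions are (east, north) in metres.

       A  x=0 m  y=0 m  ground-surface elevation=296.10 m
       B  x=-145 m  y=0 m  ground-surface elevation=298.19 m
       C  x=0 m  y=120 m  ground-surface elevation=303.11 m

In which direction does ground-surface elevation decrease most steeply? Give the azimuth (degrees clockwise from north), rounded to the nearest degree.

166°

∂z/∂x = (298.19 − 296.10) / (-145 − 0) = -0.01441
∂z/∂y = (303.11 − 296.10) / (120 − 0) = +0.05842
Steepest decrease is along −∇f: components (+0.01441 E, -0.05842 N).
Azimuth = atan2(+0.01441, -0.05842) = 166.1° ≈ 166°.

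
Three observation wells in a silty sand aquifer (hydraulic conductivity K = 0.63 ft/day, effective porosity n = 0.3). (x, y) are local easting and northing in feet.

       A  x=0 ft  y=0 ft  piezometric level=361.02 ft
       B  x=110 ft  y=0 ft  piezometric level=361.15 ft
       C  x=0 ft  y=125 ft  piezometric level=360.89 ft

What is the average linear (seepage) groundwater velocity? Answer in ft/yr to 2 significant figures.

1.2 ft/yr

∂h/∂x = (361.15 − 361.02) / (110 − 0) = +0.001182
∂h/∂y = (360.89 − 361.02) / (125 − 0) = -0.001040
|∇h| = √(0.001182² + -0.001040²) = 0.001574
Seepage velocity v = K·i/n = 0.63 × 0.001574 / 0.3 = 0.003305 ft/day = 1.207 ft/yr.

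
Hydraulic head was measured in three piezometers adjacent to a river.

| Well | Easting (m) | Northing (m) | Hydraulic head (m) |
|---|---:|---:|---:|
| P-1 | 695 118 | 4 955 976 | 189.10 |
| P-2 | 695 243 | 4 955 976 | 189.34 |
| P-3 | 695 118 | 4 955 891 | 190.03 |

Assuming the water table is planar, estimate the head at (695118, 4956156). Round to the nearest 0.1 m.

187.1 m

∂h/∂x = (189.34 − 189.10) / (695243 − 695118) = +0.001920
∂h/∂y = (190.03 − 189.10) / (4955891 − 4955976) = -0.01094
h(695118, 4956156) = 189.10 + (+0.001920)·(0) + (-0.01094)·(180) = 189.10 +0.000 -1.969 = 187.131 m.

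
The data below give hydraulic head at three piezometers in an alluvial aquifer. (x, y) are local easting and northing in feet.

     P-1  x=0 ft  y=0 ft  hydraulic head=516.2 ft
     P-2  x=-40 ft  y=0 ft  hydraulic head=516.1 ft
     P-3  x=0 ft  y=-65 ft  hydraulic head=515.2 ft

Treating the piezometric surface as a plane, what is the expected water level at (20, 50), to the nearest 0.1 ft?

∂h/∂x = (516.1 − 516.2) / (-40 − 0) = +0.002500
∂h/∂y = (515.2 − 516.2) / (-65 − 0) = +0.01538
h(20, 50) = 516.2 + (+0.002500)·(20) + (+0.01538)·(50) = 516.2 +0.050 +0.769 = 517.019 ft.

517.0 ft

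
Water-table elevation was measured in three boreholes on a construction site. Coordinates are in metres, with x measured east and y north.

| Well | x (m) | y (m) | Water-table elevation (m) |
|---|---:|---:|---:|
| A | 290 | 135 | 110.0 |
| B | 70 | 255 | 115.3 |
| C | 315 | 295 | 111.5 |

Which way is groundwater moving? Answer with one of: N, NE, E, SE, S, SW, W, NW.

With h = a·x + b·y + c and A as origin, the differences give:
  (-220)·a + 120·b = +5.3
  25·a + 160·b = +1.5
Eliminate b (×160 and ×120, subtract): -38200·a = 668.00 → a = ∂h/∂x = -0.01749
Back-substitute: b = ∂h/∂y = +0.01211.
Flow = −∇h = (+0.01749 east, -0.01211 north), which points southeast.

SE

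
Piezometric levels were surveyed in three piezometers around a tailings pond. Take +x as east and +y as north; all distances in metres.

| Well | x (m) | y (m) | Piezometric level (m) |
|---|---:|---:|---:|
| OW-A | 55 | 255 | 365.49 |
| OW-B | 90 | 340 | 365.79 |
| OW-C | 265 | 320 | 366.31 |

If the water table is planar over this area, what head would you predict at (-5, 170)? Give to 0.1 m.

Taking OW-A as reference: OW-B−OW-A = (35, 85, +0.30); OW-C−OW-A = (210, 65, +0.82).
Determinant of the coordinate differences = 35·65 − 210·85 = -15575.
∂h/∂x = [(+0.30)·65 − (+0.82)·85] / -15575 = +0.003223
∂h/∂y = [35·(+0.82) − 210·(+0.30)] / -15575 = +0.002202
h(-5, 170) = 365.49 + (+0.003223)·(-60) + (+0.002202)·(-85) = 365.49 -0.193 -0.187 = 365.109 m.

365.1 m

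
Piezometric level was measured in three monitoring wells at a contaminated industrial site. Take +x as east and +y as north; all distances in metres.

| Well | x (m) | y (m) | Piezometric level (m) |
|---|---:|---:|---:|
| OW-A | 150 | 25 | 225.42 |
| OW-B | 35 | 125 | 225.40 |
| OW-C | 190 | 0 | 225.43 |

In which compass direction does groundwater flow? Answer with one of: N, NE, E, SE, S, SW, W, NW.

Differences from OW-A: to OW-B (Δx, Δy, Δh) = (-115, 100, -0.02); to OW-C = (40, -25, +0.01).
Solve a·Δx + b·Δy = Δh: det = (-115)·(-25) − 40·100 = -1125.
∂h/∂x = [(-0.02)·(-25) − (+0.01)·100] / -1125 = +0.0004444
∂h/∂y = [(-115)·(+0.01) − 40·(-0.02)] / -1125 = +0.0003111
Flow = −∇h = (-0.0004444 east, -0.0003111 north), which points southwest.

SW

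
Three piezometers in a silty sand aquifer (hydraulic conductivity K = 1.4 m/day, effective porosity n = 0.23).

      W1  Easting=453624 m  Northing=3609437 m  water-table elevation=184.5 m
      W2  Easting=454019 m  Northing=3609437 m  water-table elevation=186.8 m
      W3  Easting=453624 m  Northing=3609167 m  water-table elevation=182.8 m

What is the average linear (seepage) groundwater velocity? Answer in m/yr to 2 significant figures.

∂h/∂x = (186.8 − 184.5) / (454019 − 453624) = +0.005823
∂h/∂y = (182.8 − 184.5) / (3609167 − 3609437) = +0.006296
|∇h| = √(0.005823² + 0.006296²) = 0.008576
Seepage velocity v = K·i/n = 1.4 × 0.008576 / 0.23 = 0.0522 m/day = 19.07 m/yr.

19 m/yr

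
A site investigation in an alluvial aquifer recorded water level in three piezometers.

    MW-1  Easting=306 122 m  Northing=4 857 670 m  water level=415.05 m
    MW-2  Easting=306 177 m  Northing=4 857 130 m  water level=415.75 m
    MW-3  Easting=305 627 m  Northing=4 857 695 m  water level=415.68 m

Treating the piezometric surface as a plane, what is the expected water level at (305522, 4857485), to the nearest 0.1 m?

Taking MW-1 as reference: MW-2−MW-1 = (55, -540, +0.70); MW-3−MW-1 = (-495, 25, +0.63).
Solve a·Δx + b·Δy = Δh: det = 55·25 − (-495)·(-540) = -265925.
∂h/∂x = [(+0.70)·25 − (+0.63)·(-540)] / -265925 = -0.001345
∂h/∂y = [55·(+0.63) − (-495)·(+0.70)] / -265925 = -0.001433
h(305522, 4857485) = 415.05 + (-0.001345)·(-600) + (-0.001433)·(-185) = 415.05 +0.807 +0.265 = 416.122 m.

416.1 m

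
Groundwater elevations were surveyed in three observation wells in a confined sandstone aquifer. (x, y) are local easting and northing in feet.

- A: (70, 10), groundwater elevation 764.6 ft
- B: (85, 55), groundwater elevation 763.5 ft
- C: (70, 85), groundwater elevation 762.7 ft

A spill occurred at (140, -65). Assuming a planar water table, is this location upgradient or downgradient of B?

upgradient

With h = a·x + b·y + c and A as origin, the differences give:
  15·a + 45·b = -1.1
  0·a + 75·b = -1.9
Eliminate b (×75 and ×45, subtract): 1125·a = 3.00 → a = ∂h/∂x = +0.002667
Back-substitute: b = ∂h/∂y = -0.02533.
Head at (140, -65) = 764.6 + (+0.002667)·(70) + (-0.02533)·(-75) = 766.69 ft.
That is higher than the 763.5 ft at B, so the point is upgradient.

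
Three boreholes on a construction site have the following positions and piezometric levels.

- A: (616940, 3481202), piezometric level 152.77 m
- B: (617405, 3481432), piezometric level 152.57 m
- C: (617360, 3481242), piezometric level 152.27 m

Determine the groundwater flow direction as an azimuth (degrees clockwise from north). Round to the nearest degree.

144°

Differences from A: to B (Δx, Δy, Δh) = (465, 230, -0.20); to C = (420, 40, -0.50).
Solve a·Δx + b·Δy = Δh: det = 465·40 − 420·230 = -78000.
∂h/∂x = [(-0.20)·40 − (-0.50)·230] / -78000 = -0.001372
∂h/∂y = [465·(-0.50) − 420·(-0.20)] / -78000 = +0.001904
Flow direction (−∇h) has components (+0.001372 E, -0.001904 N).
Azimuth = atan2(E, N) = atan2(+0.001372, -0.001904) = 144.2° ≈ 144°.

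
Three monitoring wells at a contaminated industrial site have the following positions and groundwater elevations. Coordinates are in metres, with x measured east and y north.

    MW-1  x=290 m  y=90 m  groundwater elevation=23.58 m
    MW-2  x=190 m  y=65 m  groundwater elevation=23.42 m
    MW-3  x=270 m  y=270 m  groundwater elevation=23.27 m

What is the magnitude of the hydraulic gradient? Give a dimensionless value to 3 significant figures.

0.00248

Three-point gradient (reference MW-1): Δ to MW-2 = (-100, -25, -0.16), Δ to MW-3 = (-20, 180, -0.31).
∂h/∂x = +0.001976, ∂h/∂y = -0.001503 (det = -18500).
|∇h| = √(0.001976² + -0.001503²) = 0.002483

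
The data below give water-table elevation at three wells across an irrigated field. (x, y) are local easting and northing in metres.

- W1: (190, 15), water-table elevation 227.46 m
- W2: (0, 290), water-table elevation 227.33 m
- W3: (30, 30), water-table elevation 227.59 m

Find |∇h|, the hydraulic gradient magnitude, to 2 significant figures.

Taking W1 as reference: W2−W1 = (-190, 275, -0.13); W3−W1 = (-160, 15, +0.13).
Solve a·Δx + b·Δy = Δh: det = (-190)·15 − (-160)·275 = 41150.
∂h/∂x = [(-0.13)·15 − (+0.13)·275] / 41150 = -0.0009162
∂h/∂y = [(-190)·(+0.13) − (-160)·(-0.13)] / 41150 = -0.001106
|∇h| = √(-0.0009162² + -0.001106²) = 0.001436

0.0014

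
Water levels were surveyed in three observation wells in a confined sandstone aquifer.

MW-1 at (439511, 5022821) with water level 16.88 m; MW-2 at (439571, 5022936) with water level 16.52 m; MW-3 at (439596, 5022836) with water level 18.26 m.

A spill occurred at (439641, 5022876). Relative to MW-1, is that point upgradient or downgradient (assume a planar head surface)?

Taking MW-1 as reference: MW-2−MW-1 = (60, 115, -0.36); MW-3−MW-1 = (85, 15, +1.38).
Solve a·Δx + b·Δy = Δh: det = 60·15 − 85·115 = -8875.
∂h/∂x = [(-0.36)·15 − (+1.38)·115] / -8875 = +0.01849
∂h/∂y = [60·(+1.38) − 85·(-0.36)] / -8875 = -0.01278
Head at (439641, 5022876) = 16.88 + (+0.01849)·(130) + (-0.01278)·(55) = 18.58 m.
That is higher than the 16.88 m at MW-1, so the point is upgradient.

upgradient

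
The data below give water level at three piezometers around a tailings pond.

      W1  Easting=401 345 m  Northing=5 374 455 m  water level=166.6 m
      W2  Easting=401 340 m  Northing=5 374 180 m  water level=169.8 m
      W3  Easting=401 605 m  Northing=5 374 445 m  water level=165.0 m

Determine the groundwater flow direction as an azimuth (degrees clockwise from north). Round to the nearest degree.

030°

With h = a·x + b·y + c and W1 as origin, the differences give:
  (-5)·a + (-275)·b = +3.2
  260·a + (-10)·b = -1.6
Eliminate b (×(-10) and ×(-275), subtract): 71550·a = -472.00 → a = ∂h/∂x = -0.006597
Back-substitute: b = ∂h/∂y = -0.01152.
Flow direction (−∇h) has components (+0.006597 E, +0.01152 N).
Azimuth = atan2(E, N) = atan2(+0.006597, +0.01152) = 29.8° ≈ 030°.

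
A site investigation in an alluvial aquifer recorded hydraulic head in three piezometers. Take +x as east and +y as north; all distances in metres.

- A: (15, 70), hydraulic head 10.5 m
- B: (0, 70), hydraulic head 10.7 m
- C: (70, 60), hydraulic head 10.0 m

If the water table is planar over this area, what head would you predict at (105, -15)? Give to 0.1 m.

Differences from A: to B (Δx, Δy, Δh) = (-15, 0, +0.2); to C = (55, -10, -0.5).
Determinant of the coordinate differences = (-15)·(-10) − 55·0 = 150.
∂h/∂x = [(+0.2)·(-10) − (-0.5)·0] / 150 = -0.01333
∂h/∂y = [(-15)·(-0.5) − 55·(+0.2)] / 150 = -0.02333
h(105, -15) = 10.5 + (-0.01333)·(90) + (-0.02333)·(-85) = 10.5 -1.200 +1.983 = 11.283 m.

11.3 m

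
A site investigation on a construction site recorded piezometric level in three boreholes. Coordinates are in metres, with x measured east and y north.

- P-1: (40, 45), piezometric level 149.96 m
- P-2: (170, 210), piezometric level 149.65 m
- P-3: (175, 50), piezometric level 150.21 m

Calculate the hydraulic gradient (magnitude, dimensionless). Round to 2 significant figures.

0.0040

With h = a·x + b·y + c and P-1 as origin, the differences give:
  130·a + 165·b = -0.31
  135·a + 5·b = +0.25
Eliminate b (×5 and ×165, subtract): -21625·a = -42.800 → a = ∂h/∂x = +0.001979
Back-substitute: b = ∂h/∂y = -0.003438.
|∇h| = √(0.001979² + -0.003438²) = 0.003967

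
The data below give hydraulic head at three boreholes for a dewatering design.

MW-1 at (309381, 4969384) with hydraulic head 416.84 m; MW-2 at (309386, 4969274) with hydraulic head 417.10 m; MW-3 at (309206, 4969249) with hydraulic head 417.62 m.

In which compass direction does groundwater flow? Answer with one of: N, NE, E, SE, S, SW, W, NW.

Differences from MW-1: to MW-2 (Δx, Δy, Δh) = (5, -110, +0.26); to MW-3 = (-175, -135, +0.78).
Determinant of the coordinate differences = 5·(-135) − (-175)·(-110) = -19925.
∂h/∂x = [(+0.26)·(-135) − (+0.78)·(-110)] / -19925 = -0.002545
∂h/∂y = [5·(+0.78) − (-175)·(+0.26)] / -19925 = -0.002479
Flow = −∇h = (+0.002545 east, +0.002479 north), which points northeast.

NE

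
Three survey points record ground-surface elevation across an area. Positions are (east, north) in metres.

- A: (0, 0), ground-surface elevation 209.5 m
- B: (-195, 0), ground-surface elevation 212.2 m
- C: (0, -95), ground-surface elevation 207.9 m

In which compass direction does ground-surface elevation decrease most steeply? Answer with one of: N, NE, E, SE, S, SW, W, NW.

∂z/∂x = (212.2 − 209.5) / (-195 − 0) = -0.01385
∂z/∂y = (207.9 − 209.5) / (-95 − 0) = +0.01684
Steepest decrease is along −∇f = (+0.01385 E, -0.01684 N) → southeast.

SE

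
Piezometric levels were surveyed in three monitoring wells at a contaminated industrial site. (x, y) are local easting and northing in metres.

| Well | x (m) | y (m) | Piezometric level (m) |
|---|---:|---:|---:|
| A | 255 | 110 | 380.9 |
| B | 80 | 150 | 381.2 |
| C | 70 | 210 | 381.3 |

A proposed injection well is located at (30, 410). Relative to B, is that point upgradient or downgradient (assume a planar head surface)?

upgradient

Differences from A: to B (Δx, Δy, Δh) = (-175, 40, +0.3); to C = (-185, 100, +0.4).
Solve a·Δx + b·Δy = Δh: det = (-175)·100 − (-185)·40 = -10100.
∂h/∂x = [(+0.3)·100 − (+0.4)·40] / -10100 = -0.001386
∂h/∂y = [(-175)·(+0.4) − (-185)·(+0.3)] / -10100 = +0.001436
Head at (30, 410) = 380.9 + (-0.001386)·(-225) + (+0.001436)·(300) = 381.64 m.
That is higher than the 381.2 m at B, so the point is upgradient.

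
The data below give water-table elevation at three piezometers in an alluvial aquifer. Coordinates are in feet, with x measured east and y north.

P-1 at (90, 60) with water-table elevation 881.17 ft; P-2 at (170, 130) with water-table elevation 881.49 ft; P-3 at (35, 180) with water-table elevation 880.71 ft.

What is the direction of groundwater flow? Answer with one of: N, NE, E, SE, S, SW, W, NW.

Three-point gradient (reference P-1): Δ to P-2 = (80, 70, +0.32), Δ to P-3 = (-55, 120, -0.46).
∂h/∂x = +0.005249, ∂h/∂y = -0.001428 (det = 13450).
Flow = −∇h = (-0.005249 east, +0.001428 north), which points west.

W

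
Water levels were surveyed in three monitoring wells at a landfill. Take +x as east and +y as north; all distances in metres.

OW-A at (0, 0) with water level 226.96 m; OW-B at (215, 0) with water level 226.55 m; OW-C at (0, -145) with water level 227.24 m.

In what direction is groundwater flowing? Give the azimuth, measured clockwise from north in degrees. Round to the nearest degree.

045°

∂h/∂x = (226.55 − 226.96) / (215 − 0) = -0.001907
∂h/∂y = (227.24 − 226.96) / (-145 − 0) = -0.001931
Flow direction (−∇h) has components (+0.001907 E, +0.001931 N).
Azimuth = atan2(E, N) = atan2(+0.001907, +0.001931) = 44.6° ≈ 045°.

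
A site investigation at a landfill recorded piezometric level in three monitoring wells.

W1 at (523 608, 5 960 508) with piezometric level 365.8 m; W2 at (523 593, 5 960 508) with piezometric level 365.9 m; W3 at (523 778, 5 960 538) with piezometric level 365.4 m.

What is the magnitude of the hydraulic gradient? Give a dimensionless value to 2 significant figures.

0.025

With h = a·x + b·y + c and W1 as origin, the differences give:
  (-15)·a + 0·b = +0.1
  170·a + 30·b = -0.4
Eliminate b (×30 and ×0, subtract): -450·a = 3.00 → a = ∂h/∂x = -0.006667
Back-substitute: b = ∂h/∂y = +0.02444.
|∇h| = √(-0.006667² + 0.02444²) = 0.02533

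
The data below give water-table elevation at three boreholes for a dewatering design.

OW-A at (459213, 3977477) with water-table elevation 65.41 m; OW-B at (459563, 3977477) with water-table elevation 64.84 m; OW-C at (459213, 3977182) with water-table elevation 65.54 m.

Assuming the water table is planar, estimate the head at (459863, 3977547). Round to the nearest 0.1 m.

∂h/∂x = (64.84 − 65.41) / (459563 − 459213) = -0.001629
∂h/∂y = (65.54 − 65.41) / (3977182 − 3977477) = -0.0004407
h(459863, 3977547) = 65.41 + (-0.001629)·(650) + (-0.0004407)·(70) = 65.41 -1.059 -0.031 = 64.321 m.

64.3 m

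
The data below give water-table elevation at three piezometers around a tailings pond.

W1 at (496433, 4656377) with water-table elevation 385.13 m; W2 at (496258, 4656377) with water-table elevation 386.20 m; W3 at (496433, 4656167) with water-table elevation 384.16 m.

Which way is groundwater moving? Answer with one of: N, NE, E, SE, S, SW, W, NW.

SE

∂h/∂x = (386.20 − 385.13) / (496258 − 496433) = -0.006114
∂h/∂y = (384.16 − 385.13) / (4656167 − 4656377) = +0.004619
Flow = −∇h = (+0.006114 east, -0.004619 north), which points southeast.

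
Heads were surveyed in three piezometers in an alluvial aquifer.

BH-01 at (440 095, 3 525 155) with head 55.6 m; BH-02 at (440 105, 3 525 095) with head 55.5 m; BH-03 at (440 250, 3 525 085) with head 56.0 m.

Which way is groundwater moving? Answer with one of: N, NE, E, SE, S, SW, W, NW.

Differences from BH-01: to BH-02 (Δx, Δy, Δh) = (10, -60, -0.1); to BH-03 = (155, -70, +0.4).
Solve a·Δx + b·Δy = Δh: det = 10·(-70) − 155·(-60) = 8600.
∂h/∂x = [(-0.1)·(-70) − (+0.4)·(-60)] / 8600 = +0.003605
∂h/∂y = [10·(+0.4) − 155·(-0.1)] / 8600 = +0.002267
Flow = −∇h = (-0.003605 east, -0.002267 north), which points southwest.

SW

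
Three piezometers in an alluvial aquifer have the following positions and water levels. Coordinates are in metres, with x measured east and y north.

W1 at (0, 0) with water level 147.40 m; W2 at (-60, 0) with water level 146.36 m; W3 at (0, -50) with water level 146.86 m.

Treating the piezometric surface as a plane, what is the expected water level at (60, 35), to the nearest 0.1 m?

148.8 m

∂h/∂x = (146.36 − 147.40) / (-60 − 0) = +0.01733
∂h/∂y = (146.86 − 147.40) / (-50 − 0) = +0.01080
h(60, 35) = 147.40 + (+0.01733)·(60) + (+0.01080)·(35) = 147.40 +1.040 +0.378 = 148.818 m.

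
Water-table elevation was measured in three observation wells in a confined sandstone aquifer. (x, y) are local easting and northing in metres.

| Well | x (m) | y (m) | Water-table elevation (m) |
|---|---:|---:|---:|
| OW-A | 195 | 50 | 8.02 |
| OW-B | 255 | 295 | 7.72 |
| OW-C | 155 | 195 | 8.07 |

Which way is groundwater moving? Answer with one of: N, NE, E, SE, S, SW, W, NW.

E

Three-point gradient (reference OW-A): Δ to OW-B = (60, 245, -0.30), Δ to OW-C = (-40, 145, +0.05).
∂h/∂x = -0.003014, ∂h/∂y = -0.0004865 (det = 18500).
Flow = −∇h = (+0.003014 east, +0.0004865 north), which points east.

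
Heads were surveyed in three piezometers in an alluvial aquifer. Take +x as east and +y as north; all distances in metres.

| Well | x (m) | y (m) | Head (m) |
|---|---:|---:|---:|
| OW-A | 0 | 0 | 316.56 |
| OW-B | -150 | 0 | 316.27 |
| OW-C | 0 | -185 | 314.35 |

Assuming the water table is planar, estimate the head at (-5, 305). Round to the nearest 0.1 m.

∂h/∂x = (316.27 − 316.56) / (-150 − 0) = +0.001933
∂h/∂y = (314.35 − 316.56) / (-185 − 0) = +0.01195
h(-5, 305) = 316.56 + (+0.001933)·(-5) + (+0.01195)·(305) = 316.56 -0.010 +3.644 = 320.194 m.

320.2 m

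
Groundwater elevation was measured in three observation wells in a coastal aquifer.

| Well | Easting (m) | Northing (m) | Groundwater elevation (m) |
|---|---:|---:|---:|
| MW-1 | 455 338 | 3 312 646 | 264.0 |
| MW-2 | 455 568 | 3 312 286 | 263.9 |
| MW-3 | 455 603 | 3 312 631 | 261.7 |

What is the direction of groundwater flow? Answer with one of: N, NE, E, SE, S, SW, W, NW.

NE

Three-point gradient (reference MW-1): Δ to MW-2 = (230, -360, -0.1), Δ to MW-3 = (265, -15, -2.3).
∂h/∂x = -0.008989, ∂h/∂y = -0.005465 (det = 91950).
Flow = −∇h = (+0.008989 east, +0.005465 north), which points northeast.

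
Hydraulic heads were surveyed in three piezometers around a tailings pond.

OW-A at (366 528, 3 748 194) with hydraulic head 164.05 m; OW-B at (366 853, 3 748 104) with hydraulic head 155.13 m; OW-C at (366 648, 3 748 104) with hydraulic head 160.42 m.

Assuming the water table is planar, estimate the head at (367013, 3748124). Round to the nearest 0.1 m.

Three-point gradient (reference OW-A): Δ to OW-B = (325, -90, -8.92), Δ to OW-C = (120, -90, -3.63).
∂h/∂x = -0.02580, ∂h/∂y = +0.005927 (det = -18450).
h(367013, 3748124) = 164.05 + (-0.02580)·(485) + (+0.005927)·(-70) = 164.05 -12.515 -0.415 = 151.120 m.

151.1 m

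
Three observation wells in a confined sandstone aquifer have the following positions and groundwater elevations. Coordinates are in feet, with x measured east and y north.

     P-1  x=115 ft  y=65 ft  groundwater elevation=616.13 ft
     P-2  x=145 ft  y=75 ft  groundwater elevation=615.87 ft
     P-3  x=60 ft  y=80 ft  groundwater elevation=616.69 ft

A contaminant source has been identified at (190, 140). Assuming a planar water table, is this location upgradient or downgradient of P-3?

downgradient

With h = a·x + b·y + c and P-1 as origin, the differences give:
  30·a + 10·b = -0.26
  (-55)·a + 15·b = +0.56
Eliminate b (×15 and ×10, subtract): 1000·a = -9.500 → a = ∂h/∂x = -0.009500
Back-substitute: b = ∂h/∂y = +0.002500.
Head at (190, 140) = 616.13 + (-0.009500)·(75) + (+0.002500)·(75) = 615.61 ft.
That is lower than the 616.69 ft at P-3, so the point is downgradient.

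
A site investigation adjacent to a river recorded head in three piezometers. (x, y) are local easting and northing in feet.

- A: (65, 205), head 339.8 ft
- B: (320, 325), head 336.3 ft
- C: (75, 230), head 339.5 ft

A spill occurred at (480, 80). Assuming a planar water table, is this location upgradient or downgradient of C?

downgradient

With h = a·x + b·y + c and A as origin, the differences give:
  255·a + 120·b = -3.5
  10·a + 25·b = -0.3
Eliminate b (×25 and ×120, subtract): 5175·a = -51.50 → a = ∂h/∂x = -0.009952
Back-substitute: b = ∂h/∂y = -0.008019.
Head at (480, 80) = 339.8 + (-0.009952)·(415) + (-0.008019)·(-125) = 336.67 ft.
That is lower than the 339.5 ft at C, so the point is downgradient.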